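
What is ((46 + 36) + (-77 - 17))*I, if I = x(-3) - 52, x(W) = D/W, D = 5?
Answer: 644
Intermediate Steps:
x(W) = 5/W
I = -161/3 (I = 5/(-3) - 52 = 5*(-1/3) - 52 = -5/3 - 52 = -161/3 ≈ -53.667)
((46 + 36) + (-77 - 17))*I = ((46 + 36) + (-77 - 17))*(-161/3) = (82 - 94)*(-161/3) = -12*(-161/3) = 644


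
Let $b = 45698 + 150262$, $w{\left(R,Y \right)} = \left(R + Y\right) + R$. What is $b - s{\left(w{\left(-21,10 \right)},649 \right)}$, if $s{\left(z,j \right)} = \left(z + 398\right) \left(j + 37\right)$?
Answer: $-55116$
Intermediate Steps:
$w{\left(R,Y \right)} = Y + 2 R$
$b = 195960$
$s{\left(z,j \right)} = \left(37 + j\right) \left(398 + z\right)$ ($s{\left(z,j \right)} = \left(398 + z\right) \left(37 + j\right) = \left(37 + j\right) \left(398 + z\right)$)
$b - s{\left(w{\left(-21,10 \right)},649 \right)} = 195960 - \left(14726 + 37 \left(10 + 2 \left(-21\right)\right) + 398 \cdot 649 + 649 \left(10 + 2 \left(-21\right)\right)\right) = 195960 - \left(14726 + 37 \left(10 - 42\right) + 258302 + 649 \left(10 - 42\right)\right) = 195960 - \left(14726 + 37 \left(-32\right) + 258302 + 649 \left(-32\right)\right) = 195960 - \left(14726 - 1184 + 258302 - 20768\right) = 195960 - 251076 = -55116$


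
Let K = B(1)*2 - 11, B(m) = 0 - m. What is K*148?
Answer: -1924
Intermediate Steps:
B(m) = -m
K = -13 (K = -1*1*2 - 11 = -1*2 - 11 = -2 - 11 = -13)
K*148 = -13*148 = -1924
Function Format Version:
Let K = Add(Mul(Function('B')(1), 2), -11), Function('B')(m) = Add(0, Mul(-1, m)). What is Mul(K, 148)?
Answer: -1924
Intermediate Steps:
Function('B')(m) = Mul(-1, m)
K = -13 (K = Add(Mul(Mul(-1, 1), 2), -11) = Add(Mul(-1, 2), -11) = Add(-2, -11) = -13)
Mul(K, 148) = Mul(-13, 148) = -1924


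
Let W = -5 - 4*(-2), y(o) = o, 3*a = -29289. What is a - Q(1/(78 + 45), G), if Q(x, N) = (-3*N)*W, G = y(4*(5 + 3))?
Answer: -9475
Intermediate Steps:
a = -9763 (a = (⅓)*(-29289) = -9763)
G = 32 (G = 4*(5 + 3) = 4*8 = 32)
W = 3 (W = -5 + 8 = 3)
Q(x, N) = -9*N (Q(x, N) = -3*N*3 = -9*N)
a - Q(1/(78 + 45), G) = -9763 - (-9)*32 = -9763 - 1*(-288) = -9763 + 288 = -9475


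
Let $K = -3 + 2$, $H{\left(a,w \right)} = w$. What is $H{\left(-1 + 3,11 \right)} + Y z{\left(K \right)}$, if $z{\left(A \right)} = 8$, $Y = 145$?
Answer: $1171$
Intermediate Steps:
$K = -1$
$H{\left(-1 + 3,11 \right)} + Y z{\left(K \right)} = 11 + 145 \cdot 8 = 11 + 1160 = 1171$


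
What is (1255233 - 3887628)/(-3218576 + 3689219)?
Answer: -877465/156881 ≈ -5.5932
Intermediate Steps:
(1255233 - 3887628)/(-3218576 + 3689219) = -2632395/470643 = -2632395*1/470643 = -877465/156881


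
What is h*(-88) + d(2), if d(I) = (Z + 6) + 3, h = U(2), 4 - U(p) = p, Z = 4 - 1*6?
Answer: -169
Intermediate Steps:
Z = -2 (Z = 4 - 6 = -2)
U(p) = 4 - p
h = 2 (h = 4 - 1*2 = 4 - 2 = 2)
d(I) = 7 (d(I) = (-2 + 6) + 3 = 4 + 3 = 7)
h*(-88) + d(2) = 2*(-88) + 7 = -176 + 7 = -169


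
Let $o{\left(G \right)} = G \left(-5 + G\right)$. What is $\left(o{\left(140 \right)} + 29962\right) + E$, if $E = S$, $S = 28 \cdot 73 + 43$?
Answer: $50949$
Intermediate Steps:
$S = 2087$ ($S = 2044 + 43 = 2087$)
$E = 2087$
$\left(o{\left(140 \right)} + 29962\right) + E = \left(140 \left(-5 + 140\right) + 29962\right) + 2087 = \left(140 \cdot 135 + 29962\right) + 2087 = \left(18900 + 29962\right) + 2087 = 48862 + 2087 = 50949$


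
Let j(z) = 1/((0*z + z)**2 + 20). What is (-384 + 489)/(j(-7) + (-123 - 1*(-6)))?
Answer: -7245/8072 ≈ -0.89755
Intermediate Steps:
j(z) = 1/(20 + z**2) (j(z) = 1/((0 + z)**2 + 20) = 1/(z**2 + 20) = 1/(20 + z**2))
(-384 + 489)/(j(-7) + (-123 - 1*(-6))) = (-384 + 489)/(1/(20 + (-7)**2) + (-123 - 1*(-6))) = 105/(1/(20 + 49) + (-123 + 6)) = 105/(1/69 - 117) = 105/(-8072/69) = 105*(-69/8072) = -7245/8072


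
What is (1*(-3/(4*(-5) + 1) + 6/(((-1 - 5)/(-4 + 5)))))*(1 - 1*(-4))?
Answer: -80/19 ≈ -4.2105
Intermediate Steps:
(1*(-3/(4*(-5) + 1) + 6/(((-1 - 5)/(-4 + 5)))))*(1 - 1*(-4)) = (1*(-3/(-20 + 1) + 6/((-6/1))))*(1 + 4) = (1*(-3/(-19) + 6/((-6*1))))*5 = (1*(-3*(-1/19) + 6/(-6)))*5 = (1*(3/19 + 6*(-⅙)))*5 = (1*(3/19 - 1))*5 = (1*(-16/19))*5 = -16/19*5 = -80/19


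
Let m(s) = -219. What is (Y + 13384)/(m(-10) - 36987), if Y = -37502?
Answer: 12059/18603 ≈ 0.64823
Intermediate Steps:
(Y + 13384)/(m(-10) - 36987) = (-37502 + 13384)/(-219 - 36987) = -24118/(-37206) = -24118*(-1/37206) = 12059/18603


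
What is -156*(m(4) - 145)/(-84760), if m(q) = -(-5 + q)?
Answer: -216/815 ≈ -0.26503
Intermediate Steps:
m(q) = 5 - q
-156*(m(4) - 145)/(-84760) = -156*((5 - 1*4) - 145)/(-84760) = -156*((5 - 4) - 145)*(-1/84760) = -156*(1 - 145)*(-1/84760) = -156*(-144)*(-1/84760) = 22464*(-1/84760) = -216/815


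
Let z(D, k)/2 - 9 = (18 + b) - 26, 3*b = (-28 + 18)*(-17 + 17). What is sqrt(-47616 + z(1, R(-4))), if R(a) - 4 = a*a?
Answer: I*sqrt(47614) ≈ 218.21*I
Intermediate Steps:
b = 0 (b = ((-28 + 18)*(-17 + 17))/3 = (-10*0)/3 = (1/3)*0 = 0)
R(a) = 4 + a**2 (R(a) = 4 + a*a = 4 + a**2)
z(D, k) = 2 (z(D, k) = 18 + 2*((18 + 0) - 26) = 18 + 2*(18 - 26) = 18 + 2*(-8) = 18 - 16 = 2)
sqrt(-47616 + z(1, R(-4))) = sqrt(-47616 + 2) = sqrt(-47614) = I*sqrt(47614)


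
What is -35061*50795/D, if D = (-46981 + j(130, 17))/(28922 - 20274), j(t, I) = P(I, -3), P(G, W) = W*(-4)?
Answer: 1184725106520/3613 ≈ 3.2791e+8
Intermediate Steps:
P(G, W) = -4*W
j(t, I) = 12 (j(t, I) = -4*(-3) = 12)
D = -46969/8648 (D = (-46981 + 12)/(28922 - 20274) = -46969/8648 ≈ -5.4312)
-35061*50795/D = -35061/((-46969/8648/50795)) = -35061/((-46969/8648*1/50795)) = -35061/(-46969/439275160) = -35061*(-439275160/46969) = 1184725106520/3613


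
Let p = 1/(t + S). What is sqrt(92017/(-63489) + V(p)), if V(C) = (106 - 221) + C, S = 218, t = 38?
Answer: I*sqrt(120159854261247)/1015824 ≈ 10.791*I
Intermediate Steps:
p = 1/256 (p = 1/(38 + 218) = 1/256 ≈ 0.0039063)
V(C) = -115 + C
sqrt(92017/(-63489) + V(p)) = sqrt(92017/(-63489) + (-115 + 1/256)) = sqrt(92017*(-1/63489) - 29439/256) = sqrt(-92017/63489 - 29439/256) = sqrt(-1892609023/16253184) = I*sqrt(120159854261247)/1015824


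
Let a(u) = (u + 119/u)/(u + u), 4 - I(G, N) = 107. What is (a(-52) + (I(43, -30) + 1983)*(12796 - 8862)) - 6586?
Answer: 39961521095/5408 ≈ 7.3893e+6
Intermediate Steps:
I(G, N) = -103 (I(G, N) = 4 - 1*107 = 4 - 107 = -103)
a(u) = (u + 119/u)/(2*u) (a(u) = (u + 119/u)/((2*u)) = (u + 119/u)*(1/(2*u)) = (u + 119/u)/(2*u))
(a(-52) + (I(43, -30) + 1983)*(12796 - 8862)) - 6586 = ((½)*(119 + (-52)²)/(-52)² + (-103 + 1983)*(12796 - 8862)) - 6586 = ((½)*(1/2704)*(119 + 2704) + 1880*3934) - 6586 = ((½)*(1/2704)*2823 + 7395920) - 6586 = (2823/5408 + 7395920) - 6586 = 39997138183/5408 - 6586 = 39961521095/5408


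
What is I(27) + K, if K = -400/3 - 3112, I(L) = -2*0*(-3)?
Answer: -9736/3 ≈ -3245.3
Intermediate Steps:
I(L) = 0 (I(L) = 0*(-3) = 0)
K = -9736/3 (K = -400/3 - 3112 = -9736/3 ≈ -3245.3)
I(27) + K = 0 - 9736/3 = -9736/3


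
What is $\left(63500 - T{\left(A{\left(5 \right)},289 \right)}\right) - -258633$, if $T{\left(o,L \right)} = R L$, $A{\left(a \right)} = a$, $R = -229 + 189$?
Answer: $333693$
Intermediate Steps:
$R = -40$
$T{\left(o,L \right)} = - 40 L$
$\left(63500 - T{\left(A{\left(5 \right)},289 \right)}\right) - -258633 = \left(63500 - \left(-40\right) 289\right) - -258633 = \left(63500 - -11560\right) + 258633 = \left(63500 + 11560\right) + 258633 = 75060 + 258633 = 333693$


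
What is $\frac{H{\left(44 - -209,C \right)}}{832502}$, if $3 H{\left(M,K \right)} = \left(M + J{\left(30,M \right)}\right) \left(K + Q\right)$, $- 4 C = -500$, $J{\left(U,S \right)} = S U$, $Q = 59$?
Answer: $\frac{65596}{113523} \approx 0.57782$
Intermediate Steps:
$C = 125$ ($C = \left(- \frac{1}{4}\right) \left(-500\right) = 125$)
$H{\left(M,K \right)} = \frac{31 M \left(59 + K\right)}{3}$ ($H{\left(M,K \right)} = \frac{\left(M + M 30\right) \left(K + 59\right)}{3} = \frac{\left(M + 30 M\right) \left(59 + K\right)}{3} = \frac{31 M \left(59 + K\right)}{3}$)
$\frac{H{\left(44 - -209,C \right)}}{832502} = \frac{\frac{31}{3} \left(44 - -209\right) \left(59 + 125\right)}{832502} = \frac{31}{3} \left(44 + 209\right) 184 \cdot \frac{1}{832502} = \frac{31}{3} \cdot 253 \cdot 184 \cdot \frac{1}{832502} = \frac{1443112}{3} \cdot \frac{1}{832502} = \frac{65596}{113523}$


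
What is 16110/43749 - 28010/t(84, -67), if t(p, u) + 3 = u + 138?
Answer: -68017445/165274 ≈ -411.54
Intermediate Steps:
t(p, u) = 135 + u (t(p, u) = -3 + (u + 138) = -3 + (138 + u) = 135 + u)
16110/43749 - 28010/t(84, -67) = 16110/43749 - 28010/(135 - 67) = 16110*(1/43749) - 28010/68 = 1790/4861 - 28010*1/68 = 1790/4861 - 14005/34 = -68017445/165274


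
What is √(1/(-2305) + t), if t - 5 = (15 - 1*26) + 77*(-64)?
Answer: I*√26214467655/2305 ≈ 70.242*I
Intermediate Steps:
t = -4934 (t = 5 + ((15 - 1*26) + 77*(-64)) = 5 + ((15 - 26) - 4928) = 5 + (-11 - 4928) = 5 - 4939 = -4934)
√(1/(-2305) + t) = √(1/(-2305) - 4934) = √(-1/2305 - 4934) = √(-11372871/2305) = I*√26214467655/2305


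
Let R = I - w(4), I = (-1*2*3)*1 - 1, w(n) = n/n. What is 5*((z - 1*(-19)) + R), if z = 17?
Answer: 140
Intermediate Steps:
w(n) = 1
I = -7 (I = -2*3*1 - 1 = -6*1 - 1 = -6 - 1 = -7)
R = -8 (R = -7 - 1*1 = -7 - 1 = -8)
5*((z - 1*(-19)) + R) = 5*((17 - 1*(-19)) - 8) = 5*((17 + 19) - 8) = 5*(36 - 8) = 5*28 = 140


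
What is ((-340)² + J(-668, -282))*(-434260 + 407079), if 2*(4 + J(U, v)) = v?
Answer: -3138182355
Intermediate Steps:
J(U, v) = -4 + v/2
((-340)² + J(-668, -282))*(-434260 + 407079) = ((-340)² + (-4 + (½)*(-282)))*(-434260 + 407079) = (115600 + (-4 - 141))*(-27181) = (115600 - 145)*(-27181) = 115455*(-27181) = -3138182355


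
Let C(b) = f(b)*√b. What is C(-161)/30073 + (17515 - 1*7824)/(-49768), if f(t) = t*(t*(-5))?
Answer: -9691/49768 - 129605*I*√161/30073 ≈ -0.19472 - 54.684*I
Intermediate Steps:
f(t) = -5*t² (f(t) = t*(-5*t) = -5*t²)
C(b) = -5*b^(5/2) (C(b) = (-5*b²)*√b = -5*b^(5/2))
C(-161)/30073 + (17515 - 1*7824)/(-49768) = -129605*I*√161/30073 + (17515 - 1*7824)/(-49768) = -129605*I*√161*(1/30073) + (17515 - 7824)*(-1/49768) = -129605*I*√161*(1/30073) + 9691*(-1/49768) = -129605*I*√161/30073 - 9691/49768 = -9691/49768 - 129605*I*√161/30073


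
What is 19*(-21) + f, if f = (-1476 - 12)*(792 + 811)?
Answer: -2385663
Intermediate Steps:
f = -2385264 (f = -1488*1603 = -2385264)
19*(-21) + f = 19*(-21) - 2385264 = -399 - 2385264 = -2385663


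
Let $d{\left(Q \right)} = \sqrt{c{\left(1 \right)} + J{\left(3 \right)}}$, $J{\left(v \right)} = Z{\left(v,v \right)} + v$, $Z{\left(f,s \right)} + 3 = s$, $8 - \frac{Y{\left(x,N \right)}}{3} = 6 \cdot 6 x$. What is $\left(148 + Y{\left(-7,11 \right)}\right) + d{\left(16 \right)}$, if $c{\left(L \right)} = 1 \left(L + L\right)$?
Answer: $928 + \sqrt{5} \approx 930.24$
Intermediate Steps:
$Y{\left(x,N \right)} = 24 - 108 x$ ($Y{\left(x,N \right)} = 24 - 3 \cdot 6 \cdot 6 x = 24 - 3 \cdot 36 x = 24 - 108 x$)
$c{\left(L \right)} = 2 L$ ($c{\left(L \right)} = 1 \cdot 2 L = 2 L$)
$Z{\left(f,s \right)} = -3 + s$
$J{\left(v \right)} = -3 + 2 v$ ($J{\left(v \right)} = \left(-3 + v\right) + v = -3 + 2 v$)
$d{\left(Q \right)} = \sqrt{5}$ ($d{\left(Q \right)} = \sqrt{2 \cdot 1 + \left(-3 + 2 \cdot 3\right)} = \sqrt{2 + \left(-3 + 6\right)} = \sqrt{2 + 3} = \sqrt{5}$)
$\left(148 + Y{\left(-7,11 \right)}\right) + d{\left(16 \right)} = \left(148 + \left(24 - -756\right)\right) + \sqrt{5} = \left(148 + \left(24 + 756\right)\right) + \sqrt{5} = \left(148 + 780\right) + \sqrt{5} = 928 + \sqrt{5}$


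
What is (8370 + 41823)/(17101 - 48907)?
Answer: -1859/1178 ≈ -1.5781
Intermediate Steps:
(8370 + 41823)/(17101 - 48907) = 50193/(-31806) = 50193*(-1/31806) = -1859/1178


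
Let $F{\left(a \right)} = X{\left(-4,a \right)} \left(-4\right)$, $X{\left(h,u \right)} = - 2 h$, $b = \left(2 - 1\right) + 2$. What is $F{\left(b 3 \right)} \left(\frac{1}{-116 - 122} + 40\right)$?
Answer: $- \frac{152304}{119} \approx -1279.9$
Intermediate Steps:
$b = 3$ ($b = 1 + 2 = 3$)
$F{\left(a \right)} = -32$ ($F{\left(a \right)} = \left(-2\right) \left(-4\right) \left(-4\right) = 8 \left(-4\right) = -32$)
$F{\left(b 3 \right)} \left(\frac{1}{-116 - 122} + 40\right) = - 32 \left(\frac{1}{-116 - 122} + 40\right) = - 32 \left(\frac{1}{-238} + 40\right) = - 32 \left(- \frac{1}{238} + 40\right) = \left(-32\right) \frac{9519}{238} = - \frac{152304}{119}$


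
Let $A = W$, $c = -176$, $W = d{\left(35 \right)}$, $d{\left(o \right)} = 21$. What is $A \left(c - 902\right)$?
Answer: $-22638$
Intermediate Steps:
$W = 21$
$A = 21$
$A \left(c - 902\right) = 21 \left(-176 - 902\right) = 21 \left(-1078\right) = -22638$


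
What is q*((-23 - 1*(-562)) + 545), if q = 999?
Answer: 1082916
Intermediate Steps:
q*((-23 - 1*(-562)) + 545) = 999*((-23 - 1*(-562)) + 545) = 999*((-23 + 562) + 545) = 999*(539 + 545) = 999*1084 = 1082916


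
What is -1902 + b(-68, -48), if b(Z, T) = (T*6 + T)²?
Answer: 110994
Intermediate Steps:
b(Z, T) = 49*T² (b(Z, T) = (6*T + T)² = (7*T)² = 49*T²)
-1902 + b(-68, -48) = -1902 + 49*(-48)² = -1902 + 49*2304 = -1902 + 112896 = 110994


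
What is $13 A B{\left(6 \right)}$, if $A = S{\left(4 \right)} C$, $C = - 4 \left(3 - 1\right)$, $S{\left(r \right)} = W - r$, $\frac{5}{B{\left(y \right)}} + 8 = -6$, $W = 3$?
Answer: $- \frac{260}{7} \approx -37.143$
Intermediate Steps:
$B{\left(y \right)} = - \frac{5}{14}$ ($B{\left(y \right)} = \frac{5}{-8 - 6} = \frac{5}{-14} = 5 \left(- \frac{1}{14}\right) = - \frac{5}{14}$)
$S{\left(r \right)} = 3 - r$
$C = -8$ ($C = \left(-4\right) 2 = -8$)
$A = 8$ ($A = \left(3 - 4\right) \left(-8\right) = \left(-1\right) \left(-8\right) = 8$)
$13 A B{\left(6 \right)} = 13 \cdot 8 \left(- \frac{5}{14}\right) = 104 \left(- \frac{5}{14}\right) = - \frac{260}{7}$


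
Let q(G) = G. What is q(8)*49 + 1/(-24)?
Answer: 9407/24 ≈ 391.96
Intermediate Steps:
q(8)*49 + 1/(-24) = 8*49 + 1/(-24) = 392 - 1/24 = 9407/24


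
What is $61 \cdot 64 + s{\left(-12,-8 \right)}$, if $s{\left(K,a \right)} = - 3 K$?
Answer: $3940$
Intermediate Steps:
$61 \cdot 64 + s{\left(-12,-8 \right)} = 61 \cdot 64 - -36 = 3904 + 36 = 3940$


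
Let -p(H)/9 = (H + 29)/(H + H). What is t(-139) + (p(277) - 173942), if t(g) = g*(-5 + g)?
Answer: -42638879/277 ≈ -1.5393e+5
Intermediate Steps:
p(H) = -9*(29 + H)/(2*H) (p(H) = -9*(H + 29)/(H + H) = -9*(29 + H)/(2*H))
t(-139) + (p(277) - 173942) = -139*(-5 - 139) + ((9/2)*(-29 - 1*277)/277 - 173942) = -139*(-144) + ((9/2)*(1/277)*(-29 - 277) - 173942) = 20016 + ((9/2)*(1/277)*(-306) - 173942) = 20016 + (-1377/277 - 173942) = 20016 - 48183311/277 = -42638879/277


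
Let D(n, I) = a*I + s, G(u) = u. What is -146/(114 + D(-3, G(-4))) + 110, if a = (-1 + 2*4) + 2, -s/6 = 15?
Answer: 733/6 ≈ 122.17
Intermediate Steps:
s = -90 (s = -6*15 = -90)
a = 9 (a = (-1 + 8) + 2 = 7 + 2 = 9)
D(n, I) = -90 + 9*I (D(n, I) = 9*I - 90 = -90 + 9*I)
-146/(114 + D(-3, G(-4))) + 110 = -146/(114 + (-90 + 9*(-4))) + 110 = -146/(114 + (-90 - 36)) + 110 = -146/(114 - 126) + 110 = -146/(-12) + 110 = -1/12*(-146) + 110 = 73/6 + 110 = 733/6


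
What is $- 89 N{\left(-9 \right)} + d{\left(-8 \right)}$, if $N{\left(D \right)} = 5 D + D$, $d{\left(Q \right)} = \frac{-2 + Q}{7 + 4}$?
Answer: $\frac{52856}{11} \approx 4805.1$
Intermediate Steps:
$d{\left(Q \right)} = - \frac{2}{11} + \frac{Q}{11}$ ($d{\left(Q \right)} = \frac{-2 + Q}{11} = \left(-2 + Q\right) \frac{1}{11} = - \frac{2}{11} + \frac{Q}{11}$)
$N{\left(D \right)} = 6 D$
$- 89 N{\left(-9 \right)} + d{\left(-8 \right)} = - 89 \cdot 6 \left(-9\right) + \left(- \frac{2}{11} + \frac{1}{11} \left(-8\right)\right) = \left(-89\right) \left(-54\right) - \frac{10}{11} = 4806 - \frac{10}{11} = \frac{52856}{11}$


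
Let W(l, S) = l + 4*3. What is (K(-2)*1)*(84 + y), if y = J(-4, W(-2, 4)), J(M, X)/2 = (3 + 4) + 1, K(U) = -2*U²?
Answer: -800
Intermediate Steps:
W(l, S) = 12 + l (W(l, S) = l + 12 = 12 + l)
J(M, X) = 16 (J(M, X) = 2*((3 + 4) + 1) = 2*(7 + 1) = 2*8 = 16)
y = 16
(K(-2)*1)*(84 + y) = (-2*(-2)²*1)*(84 + 16) = (-2*4*1)*100 = -8*1*100 = -8*100 = -800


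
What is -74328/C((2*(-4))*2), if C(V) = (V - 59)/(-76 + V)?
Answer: -2279392/25 ≈ -91176.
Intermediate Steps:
C(V) = (-59 + V)/(-76 + V)
-74328/C((2*(-4))*2) = -74328*(-76 + (2*(-4))*2)/(-59 + (2*(-4))*2) = -74328*(-76 - 8*2)/(-59 - 8*2) = -74328*(-76 - 16)/(-59 - 16) = -74328/(-75/(-92)) = -74328/((-1/92*(-75))) = -74328/75/92 = -74328*92/75 = -2279392/25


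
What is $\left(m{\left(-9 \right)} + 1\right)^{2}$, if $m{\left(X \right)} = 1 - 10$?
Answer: $64$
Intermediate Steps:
$m{\left(X \right)} = -9$ ($m{\left(X \right)} = 1 - 10 = -9$)
$\left(m{\left(-9 \right)} + 1\right)^{2} = \left(-9 + 1\right)^{2} = \left(-8\right)^{2} = 64$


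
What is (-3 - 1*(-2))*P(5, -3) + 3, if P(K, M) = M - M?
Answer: 3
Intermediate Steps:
P(K, M) = 0
(-3 - 1*(-2))*P(5, -3) + 3 = (-3 - 1*(-2))*0 + 3 = (-3 + 2)*0 + 3 = -1*0 + 3 = 0 + 3 = 3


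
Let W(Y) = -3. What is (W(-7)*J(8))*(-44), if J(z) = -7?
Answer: -924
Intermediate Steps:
(W(-7)*J(8))*(-44) = -3*(-7)*(-44) = 21*(-44) = -924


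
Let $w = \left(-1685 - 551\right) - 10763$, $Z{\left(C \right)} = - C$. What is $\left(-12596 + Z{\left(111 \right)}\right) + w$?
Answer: $-25706$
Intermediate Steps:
$w = -12999$ ($w = -2236 - 10763 = -12999$)
$\left(-12596 + Z{\left(111 \right)}\right) + w = \left(-12596 - 111\right) - 12999 = -12707 - 12999 = -25706$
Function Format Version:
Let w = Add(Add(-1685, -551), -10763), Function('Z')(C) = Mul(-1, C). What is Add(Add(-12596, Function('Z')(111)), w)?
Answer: -25706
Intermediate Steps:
w = -12999 (w = Add(-2236, -10763) = -12999)
Add(Add(-12596, Function('Z')(111)), w) = Add(Add(-12596, Mul(-1, 111)), -12999) = Add(Add(-12596, -111), -12999) = Add(-12707, -12999) = -25706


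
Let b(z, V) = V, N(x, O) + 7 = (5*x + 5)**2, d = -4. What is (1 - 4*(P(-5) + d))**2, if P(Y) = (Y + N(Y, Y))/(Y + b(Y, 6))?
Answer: 2356225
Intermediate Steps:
N(x, O) = -7 + (5 + 5*x)**2 (N(x, O) = -7 + (5*x + 5)**2 = -7 + (5 + 5*x)**2)
P(Y) = (-7 + Y + 25*(1 + Y)**2)/(6 + Y) (P(Y) = (Y + (-7 + 25*(1 + Y)**2))/(Y + 6) = (-7 + Y + 25*(1 + Y)**2)/(6 + Y))
(1 - 4*(P(-5) + d))**2 = (1 - 4*((-7 - 5 + 25*(1 - 5)**2)/(6 - 5) - 4))**2 = (1 - 4*((-7 - 5 + 25*(-4)**2)/1 - 4))**2 = (1 - 4*(1*(-7 - 5 + 25*16) - 4))**2 = (1 - 4*(1*(-7 - 5 + 400) - 4))**2 = (1 - 4*(1*388 - 4))**2 = (1 - 4*(388 - 4))**2 = (1 - 4*384)**2 = (1 - 1536)**2 = (-1535)**2 = 2356225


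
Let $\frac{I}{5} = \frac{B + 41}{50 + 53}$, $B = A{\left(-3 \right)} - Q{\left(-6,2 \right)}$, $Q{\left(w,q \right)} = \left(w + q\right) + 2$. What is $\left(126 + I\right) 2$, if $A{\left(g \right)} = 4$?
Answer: $\frac{26426}{103} \approx 256.56$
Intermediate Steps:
$Q{\left(w,q \right)} = 2 + q + w$ ($Q{\left(w,q \right)} = \left(q + w\right) + 2 = 2 + q + w$)
$B = 6$ ($B = 4 - \left(2 + 2 - 6\right) = 4 - -2 = 4 + 2 = 6$)
$I = \frac{235}{103}$ ($I = 5 \frac{6 + 41}{50 + 53} = 5 \cdot \frac{47}{103} = \frac{235}{103} \approx 2.2816$)
$\left(126 + I\right) 2 = \left(126 + \frac{235}{103}\right) 2 = \frac{13213}{103} \cdot 2 = \frac{26426}{103}$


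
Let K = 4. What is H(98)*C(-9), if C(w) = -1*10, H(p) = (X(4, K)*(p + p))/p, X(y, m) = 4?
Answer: -80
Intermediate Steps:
H(p) = 8 (H(p) = (4*(p + p))/p = (4*(2*p))/p = (8*p)/p = 8)
C(w) = -10
H(98)*C(-9) = 8*(-10) = -80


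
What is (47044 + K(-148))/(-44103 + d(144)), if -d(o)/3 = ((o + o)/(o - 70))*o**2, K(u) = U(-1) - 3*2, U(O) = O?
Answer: -580123/3529921 ≈ -0.16434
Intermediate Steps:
K(u) = -7 (K(u) = -1 - 3*2 = -1 - 6 = -7)
d(o) = -6*o**3/(-70 + o) (d(o) = -3*(o + o)/(o - 70)*o**2 = -3*(2*o)/(-70 + o)*o**2 = -3*2*o/(-70 + o)*o**2 = -6*o**3/(-70 + o))
(47044 + K(-148))/(-44103 + d(144)) = (47044 - 7)/(-44103 - 6*144**3/(-70 + 144)) = 47037/(-44103 - 6*2985984/74) = 47037/(-44103 - 6*2985984*1/74) = 47037/(-44103 - 8957952/37) = 47037/(-10589763/37) = 47037*(-37/10589763) = -580123/3529921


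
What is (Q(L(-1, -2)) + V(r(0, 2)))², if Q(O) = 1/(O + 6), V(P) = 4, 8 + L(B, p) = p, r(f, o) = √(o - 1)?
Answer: 225/16 ≈ 14.063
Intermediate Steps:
r(f, o) = √(-1 + o)
L(B, p) = -8 + p
Q(O) = 1/(6 + O)
(Q(L(-1, -2)) + V(r(0, 2)))² = (1/(6 + (-8 - 2)) + 4)² = (1/(6 - 10) + 4)² = (1/(-4) + 4)² = (-¼ + 4)² = (15/4)² = 225/16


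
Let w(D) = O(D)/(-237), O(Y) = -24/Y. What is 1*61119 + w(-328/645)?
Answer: 197963796/3239 ≈ 61119.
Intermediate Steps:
w(D) = 8/(79*D) (w(D) = -24/D/(-237) = -24/D*(-1/237) = 8/(79*D))
1*61119 + w(-328/645) = 1*61119 + 8/(79*((-328/645))) = 61119 + 8/(79*((-328*1/645))) = 61119 + 8/(79*(-328/645)) = 61119 + (8/79)*(-645/328) = 61119 - 645/3239 = 197963796/3239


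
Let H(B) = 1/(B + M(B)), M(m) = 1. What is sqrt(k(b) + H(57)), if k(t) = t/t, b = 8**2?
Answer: sqrt(3422)/58 ≈ 1.0086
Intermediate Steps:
b = 64
k(t) = 1
H(B) = 1/(1 + B) (H(B) = 1/(B + 1) = 1/(1 + B))
sqrt(k(b) + H(57)) = sqrt(1 + 1/(1 + 57)) = sqrt(1 + 1/58) = sqrt(59/58) = sqrt(3422)/58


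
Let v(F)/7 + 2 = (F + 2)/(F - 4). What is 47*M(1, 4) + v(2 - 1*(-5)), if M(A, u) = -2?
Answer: -87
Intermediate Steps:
v(F) = -14 + 7*(2 + F)/(-4 + F) (v(F) = -14 + 7*((F + 2)/(F - 4)) = -14 + 7*((2 + F)/(-4 + F)) = -14 + 7*(2 + F)/(-4 + F))
47*M(1, 4) + v(2 - 1*(-5)) = 47*(-2) + 7*(10 - (2 - 1*(-5)))/(-4 + (2 - 1*(-5))) = -94 + 7*(10 - (2 + 5))/(-4 + (2 + 5)) = -94 + 7*(10 - 1*7)/(-4 + 7) = -94 + 7*(10 - 7)/3 = -94 + 7*(⅓)*3 = -94 + 7 = -87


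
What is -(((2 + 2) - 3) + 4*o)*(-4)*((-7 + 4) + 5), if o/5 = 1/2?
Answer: 88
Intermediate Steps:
o = 5/2 ≈ 2.5000
-(((2 + 2) - 3) + 4*o)*(-4)*((-7 + 4) + 5) = -(((2 + 2) - 3) + 4*(5/2))*(-4)*((-7 + 4) + 5) = -((4 - 3) + 10)*(-4)*(-3 + 5) = -(1 + 10)*(-4)*2 = -11*(-4)*2 = -(-44)*2 = -1*(-88) = 88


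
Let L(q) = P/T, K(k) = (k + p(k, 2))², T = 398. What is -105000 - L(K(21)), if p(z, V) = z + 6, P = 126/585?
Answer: -1358175007/12935 ≈ -1.0500e+5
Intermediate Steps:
P = 14/65 (P = 126*(1/585) = 14/65 ≈ 0.21538)
p(z, V) = 6 + z
K(k) = (6 + 2*k)² (K(k) = (k + (6 + k))² = (6 + 2*k)²)
L(q) = 7/12935 (L(q) = (14/65)/398 = (14/65)*(1/398) = 7/12935)
-105000 - L(K(21)) = -105000 - 1*7/12935 = -105000 - 7/12935 = -1358175007/12935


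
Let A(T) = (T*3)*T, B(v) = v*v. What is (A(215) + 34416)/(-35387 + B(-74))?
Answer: -173091/29911 ≈ -5.7869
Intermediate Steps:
B(v) = v**2
A(T) = 3*T**2 (A(T) = (3*T)*T = 3*T**2)
(A(215) + 34416)/(-35387 + B(-74)) = (3*215**2 + 34416)/(-35387 + (-74)**2) = (3*46225 + 34416)/(-35387 + 5476) = (138675 + 34416)/(-29911) = 173091*(-1/29911) = -173091/29911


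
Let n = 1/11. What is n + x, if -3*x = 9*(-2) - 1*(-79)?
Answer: -668/33 ≈ -20.242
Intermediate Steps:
n = 1/11 ≈ 0.090909
x = -61/3 (x = -(9*(-2) - 1*(-79))/3 = -(-18 + 79)/3 = -1/3*61 = -61/3 ≈ -20.333)
n + x = 1/11 - 61/3 = -668/33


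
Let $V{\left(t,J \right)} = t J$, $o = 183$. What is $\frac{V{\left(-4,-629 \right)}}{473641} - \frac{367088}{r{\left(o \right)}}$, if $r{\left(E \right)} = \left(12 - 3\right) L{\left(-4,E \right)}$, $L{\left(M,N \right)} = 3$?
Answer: $- \frac{173867859476}{12788307} \approx -13596.0$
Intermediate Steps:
$V{\left(t,J \right)} = J t$
$r{\left(E \right)} = 27$ ($r{\left(E \right)} = \left(12 - 3\right) 3 = 9 \cdot 3 = 27$)
$\frac{V{\left(-4,-629 \right)}}{473641} - \frac{367088}{r{\left(o \right)}} = \frac{\left(-629\right) \left(-4\right)}{473641} - \frac{367088}{27} = 2516 \cdot \frac{1}{473641} - \frac{367088}{27} = \frac{2516}{473641} - \frac{367088}{27} = - \frac{173867859476}{12788307}$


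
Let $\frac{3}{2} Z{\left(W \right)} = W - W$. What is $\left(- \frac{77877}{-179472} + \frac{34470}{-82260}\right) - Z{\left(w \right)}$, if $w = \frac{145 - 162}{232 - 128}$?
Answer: $\frac{406967}{27339568} \approx 0.014886$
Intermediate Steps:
$w = - \frac{17}{104} \approx -0.16346$
$Z{\left(W \right)} = 0$ ($Z{\left(W \right)} = \frac{2 \left(W - W\right)}{3} = \frac{2}{3} \cdot 0 = 0$)
$\left(- \frac{77877}{-179472} + \frac{34470}{-82260}\right) - Z{\left(w \right)} = \left(- \frac{77877}{-179472} + \frac{34470}{-82260}\right) - 0 = \left(\left(-77877\right) \left(- \frac{1}{179472}\right) + 34470 \left(- \frac{1}{82260}\right)\right) + 0 = \left(\frac{25959}{59824} - \frac{383}{914}\right) + 0 = \frac{406967}{27339568} + 0 = \frac{406967}{27339568}$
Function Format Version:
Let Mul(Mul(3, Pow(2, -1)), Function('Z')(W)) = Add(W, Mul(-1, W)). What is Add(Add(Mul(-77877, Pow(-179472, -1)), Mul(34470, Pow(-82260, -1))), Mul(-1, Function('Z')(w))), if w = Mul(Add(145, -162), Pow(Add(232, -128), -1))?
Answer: Rational(406967, 27339568) ≈ 0.014886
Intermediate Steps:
w = Rational(-17, 104) (w = Mul(-17, Pow(104, -1)) = Mul(-17, Rational(1, 104)) = Rational(-17, 104) ≈ -0.16346)
Function('Z')(W) = 0 (Function('Z')(W) = Mul(Rational(2, 3), Add(W, Mul(-1, W))) = Mul(Rational(2, 3), 0) = 0)
Add(Add(Mul(-77877, Pow(-179472, -1)), Mul(34470, Pow(-82260, -1))), Mul(-1, Function('Z')(w))) = Add(Add(Mul(-77877, Pow(-179472, -1)), Mul(34470, Pow(-82260, -1))), Mul(-1, 0)) = Add(Add(Mul(-77877, Rational(-1, 179472)), Mul(34470, Rational(-1, 82260))), 0) = Add(Add(Rational(25959, 59824), Rational(-383, 914)), 0) = Add(Rational(406967, 27339568), 0) = Rational(406967, 27339568)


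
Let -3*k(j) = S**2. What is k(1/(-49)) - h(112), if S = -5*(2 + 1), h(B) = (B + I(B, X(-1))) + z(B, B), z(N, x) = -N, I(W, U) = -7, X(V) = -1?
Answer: -68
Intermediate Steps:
h(B) = -7 (h(B) = (B - 7) - B = (-7 + B) - B = -7)
S = -15 (S = -5*3 = -15)
k(j) = -75 (k(j) = -1/3*(-15)**2 = -1/3*225 = -75)
k(1/(-49)) - h(112) = -75 - 1*(-7) = -75 + 7 = -68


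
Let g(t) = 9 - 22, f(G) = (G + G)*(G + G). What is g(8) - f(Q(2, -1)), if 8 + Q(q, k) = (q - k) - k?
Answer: -77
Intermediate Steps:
Q(q, k) = -8 + q - 2*k (Q(q, k) = -8 + ((q - k) - k) = -8 + (q - 2*k) = -8 + q - 2*k)
f(G) = 4*G² (f(G) = (2*G)*(2*G) = 4*G²)
g(t) = -13
g(8) - f(Q(2, -1)) = -13 - 4*(-8 + 2 - 2*(-1))² = -13 - 4*(-8 + 2 + 2)² = -13 - 4*(-4)² = -13 - 4*16 = -13 - 1*64 = -13 - 64 = -77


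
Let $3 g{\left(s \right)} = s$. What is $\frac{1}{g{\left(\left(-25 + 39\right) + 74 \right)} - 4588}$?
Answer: $- \frac{3}{13676} \approx -0.00021936$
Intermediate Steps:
$g{\left(s \right)} = \frac{s}{3}$
$\frac{1}{g{\left(\left(-25 + 39\right) + 74 \right)} - 4588} = \frac{1}{\frac{\left(-25 + 39\right) + 74}{3} - 4588} = \frac{1}{\frac{14 + 74}{3} - 4588} = \frac{1}{\frac{1}{3} \cdot 88 - 4588} = \frac{1}{\frac{88}{3} - 4588} = \frac{1}{- \frac{13676}{3}} = - \frac{3}{13676}$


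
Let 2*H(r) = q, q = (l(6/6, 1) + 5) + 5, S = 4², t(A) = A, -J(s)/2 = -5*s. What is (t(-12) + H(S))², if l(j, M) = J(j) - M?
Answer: 25/4 ≈ 6.2500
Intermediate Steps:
J(s) = 10*s (J(s) = -(-10)*s = 10*s)
l(j, M) = -M + 10*j (l(j, M) = 10*j - M = -M + 10*j)
S = 16
q = 19 (q = ((-1*1 + 10*(6/6)) + 5) + 5 = ((-1 + 10*(6*(⅙))) + 5) + 5 = ((-1 + 10*1) + 5) + 5 = ((-1 + 10) + 5) + 5 = (9 + 5) + 5 = 14 + 5 = 19)
H(r) = 19/2 (H(r) = (½)*19 = 19/2)
(t(-12) + H(S))² = (-12 + 19/2)² = (-5/2)² = 25/4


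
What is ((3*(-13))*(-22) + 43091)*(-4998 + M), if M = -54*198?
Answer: -689559810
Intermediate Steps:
M = -10692
((3*(-13))*(-22) + 43091)*(-4998 + M) = ((3*(-13))*(-22) + 43091)*(-4998 - 10692) = (-39*(-22) + 43091)*(-15690) = (858 + 43091)*(-15690) = 43949*(-15690) = -689559810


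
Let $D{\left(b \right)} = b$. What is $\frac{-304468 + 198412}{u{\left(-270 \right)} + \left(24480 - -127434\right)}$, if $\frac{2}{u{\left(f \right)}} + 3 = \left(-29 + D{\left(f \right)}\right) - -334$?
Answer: $- \frac{1696896}{2430625} \approx -0.69813$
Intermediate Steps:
$u{\left(f \right)} = \frac{2}{302 + f}$ ($u{\left(f \right)} = \frac{2}{-3 + \left(\left(-29 + f\right) - -334\right)} = \frac{2}{-3 + \left(\left(-29 + f\right) + 334\right)} = \frac{2}{-3 + \left(305 + f\right)} = \frac{2}{302 + f}$)
$\frac{-304468 + 198412}{u{\left(-270 \right)} + \left(24480 - -127434\right)} = \frac{-304468 + 198412}{\frac{2}{302 - 270} + \left(24480 - -127434\right)} = - \frac{106056}{\frac{2}{32} + \left(24480 + 127434\right)} = - \frac{106056}{2 \cdot \frac{1}{32} + 151914} = - \frac{106056}{\frac{1}{16} + 151914} = - \frac{106056}{\frac{2430625}{16}} = \left(-106056\right) \frac{16}{2430625} = - \frac{1696896}{2430625}$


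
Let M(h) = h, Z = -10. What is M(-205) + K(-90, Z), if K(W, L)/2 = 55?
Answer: -95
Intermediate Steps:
K(W, L) = 110 (K(W, L) = 2*55 = 110)
M(-205) + K(-90, Z) = -205 + 110 = -95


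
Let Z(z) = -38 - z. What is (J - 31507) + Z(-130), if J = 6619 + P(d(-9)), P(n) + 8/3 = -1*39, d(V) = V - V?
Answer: -74513/3 ≈ -24838.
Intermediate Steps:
d(V) = 0
P(n) = -125/3 (P(n) = -8/3 - 1*39 = -8/3 - 39 = -125/3)
J = 19732/3 (J = 6619 - 125/3 = 19732/3 ≈ 6577.3)
(J - 31507) + Z(-130) = (19732/3 - 31507) + (-38 - 1*(-130)) = -74789/3 + (-38 + 130) = -74789/3 + 92 = -74513/3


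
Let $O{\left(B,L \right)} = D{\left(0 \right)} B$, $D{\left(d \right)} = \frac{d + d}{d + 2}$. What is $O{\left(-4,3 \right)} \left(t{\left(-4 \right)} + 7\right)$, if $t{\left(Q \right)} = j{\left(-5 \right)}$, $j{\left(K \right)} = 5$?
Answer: $0$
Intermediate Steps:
$t{\left(Q \right)} = 5$
$D{\left(d \right)} = \frac{2 d}{2 + d}$
$O{\left(B,L \right)} = 0$ ($O{\left(B,L \right)} = 2 \cdot 0 \frac{1}{2 + 0} B = 2 \cdot 0 \cdot \frac{1}{2} B = 0 B = 0$)
$O{\left(-4,3 \right)} \left(t{\left(-4 \right)} + 7\right) = 0 \left(5 + 7\right) = 0 \cdot 12 = 0$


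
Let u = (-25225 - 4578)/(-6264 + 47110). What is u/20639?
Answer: -29803/843020594 ≈ -3.5353e-5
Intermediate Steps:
u = -29803/40846 ≈ -0.72964
u/20639 = -29803/40846/20639 = -29803/40846*1/20639 = -29803/843020594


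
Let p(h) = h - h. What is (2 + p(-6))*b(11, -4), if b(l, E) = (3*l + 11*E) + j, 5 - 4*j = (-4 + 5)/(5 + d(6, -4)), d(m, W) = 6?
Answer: -215/11 ≈ -19.545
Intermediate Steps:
p(h) = 0
j = 27/22 (j = 5/4 - (-4 + 5)/(4*(5 + 6)) = 5/4 - 1/(4*11) = 5/4 - ¼*1/11 = 5/4 - 1/44 = 27/22 ≈ 1.2273)
b(l, E) = 27/22 + 3*l + 11*E (b(l, E) = (3*l + 11*E) + 27/22 = 27/22 + 3*l + 11*E)
(2 + p(-6))*b(11, -4) = (2 + 0)*(27/22 + 3*11 + 11*(-4)) = 2*(27/22 + 33 - 44) = 2*(-215/22) = -215/11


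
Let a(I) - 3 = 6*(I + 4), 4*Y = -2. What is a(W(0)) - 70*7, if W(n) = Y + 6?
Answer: -430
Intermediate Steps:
Y = -1/2 (Y = (1/4)*(-2) = -1/2 ≈ -0.50000)
W(n) = 11/2 (W(n) = -1/2 + 6 = 11/2)
a(I) = 27 + 6*I (a(I) = 3 + 6*(I + 4) = 3 + 6*(4 + I) = 3 + (24 + 6*I) = 27 + 6*I)
a(W(0)) - 70*7 = (27 + 6*(11/2)) - 70*7 = (27 + 33) - 490 = 60 - 490 = -430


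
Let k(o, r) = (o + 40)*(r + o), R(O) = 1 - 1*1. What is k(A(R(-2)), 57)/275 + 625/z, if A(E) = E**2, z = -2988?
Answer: 1328153/164340 ≈ 8.0817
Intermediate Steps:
R(O) = 0 (R(O) = 1 - 1 = 0)
k(o, r) = (40 + o)*(o + r)
k(A(R(-2)), 57)/275 + 625/z = ((0**2)**2 + 40*0**2 + 40*57 + 0**2*57)/275 + 625/(-2988) = (0**2 + 40*0 + 2280 + 0*57)*(1/275) + 625*(-1/2988) = (0 + 0 + 2280 + 0)*(1/275) - 625/2988 = 2280*(1/275) - 625/2988 = 456/55 - 625/2988 = 1328153/164340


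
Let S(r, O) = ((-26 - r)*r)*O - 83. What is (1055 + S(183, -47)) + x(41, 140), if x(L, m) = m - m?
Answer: 1798581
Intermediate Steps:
S(r, O) = -83 + O*r*(-26 - r) (S(r, O) = (r*(-26 - r))*O - 83 = O*r*(-26 - r) - 83 = -83 + O*r*(-26 - r))
x(L, m) = 0
(1055 + S(183, -47)) + x(41, 140) = (1055 + (-83 - 1*(-47)*183² - 26*(-47)*183)) + 0 = (1055 + (-83 - 1*(-47)*33489 + 223626)) + 0 = (1055 + (-83 + 1573983 + 223626)) + 0 = (1055 + 1797526) + 0 = 1798581 + 0 = 1798581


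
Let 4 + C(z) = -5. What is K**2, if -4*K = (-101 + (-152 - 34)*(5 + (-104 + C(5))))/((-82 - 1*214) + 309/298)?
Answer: 8868859231969/30904936804 ≈ 286.97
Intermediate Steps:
C(z) = -9 (C(z) = -4 - 5 = -9)
K = 2978063/175798 (K = -(-101 + (-152 - 34)*(5 + (-104 - 9)))/(4*((-82 - 1*214) + 309/298)) = -(-101 - 186*(5 - 113))/(4*((-82 - 214) + 309*(1/298))) = -(-101 - 186*(-108))/(4*(-296 + 309/298)) = -(-101 + 20088)/(4*(-87899/298)) = -19987*(-298)/(4*87899) = -1/4*(-5956126/87899) = 2978063/175798 ≈ 16.940)
K**2 = (2978063/175798)**2 = 8868859231969/30904936804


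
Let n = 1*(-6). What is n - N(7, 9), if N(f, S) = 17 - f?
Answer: -16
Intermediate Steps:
n = -6
n - N(7, 9) = -6 - (17 - 1*7) = -6 - (17 - 7) = -6 - 1*10 = -6 - 10 = -16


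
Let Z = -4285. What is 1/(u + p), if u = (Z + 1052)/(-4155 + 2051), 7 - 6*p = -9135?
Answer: 6312/9627083 ≈ 0.00065565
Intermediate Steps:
p = 4571/3 (p = 7/6 - ⅙*(-9135) = 7/6 + 3045/2 = 4571/3 ≈ 1523.7)
u = 3233/2104 (u = (-4285 + 1052)/(-4155 + 2051) = -3233/(-2104) = -3233*(-1/2104) = 3233/2104 ≈ 1.5366)
1/(u + p) = 1/(3233/2104 + 4571/3) = 1/(9627083/6312) = 6312/9627083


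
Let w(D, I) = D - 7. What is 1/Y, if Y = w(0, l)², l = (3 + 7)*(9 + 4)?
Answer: 1/49 ≈ 0.020408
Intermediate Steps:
l = 130 (l = 10*13 = 130)
w(D, I) = -7 + D
Y = 49 (Y = (-7 + 0)² = (-7)² = 49)
1/Y = 1/49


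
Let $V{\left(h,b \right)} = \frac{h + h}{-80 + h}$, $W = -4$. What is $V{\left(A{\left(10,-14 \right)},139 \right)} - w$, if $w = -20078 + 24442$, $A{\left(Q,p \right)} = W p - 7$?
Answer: $- \frac{135382}{31} \approx -4367.2$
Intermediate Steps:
$A{\left(Q,p \right)} = -7 - 4 p$ ($A{\left(Q,p \right)} = - 4 p - 7 = -7 - 4 p$)
$V{\left(h,b \right)} = \frac{2 h}{-80 + h}$
$w = 4364$
$V{\left(A{\left(10,-14 \right)},139 \right)} - w = \frac{2 \left(-7 - -56\right)}{-80 - -49} - 4364 = \frac{2 \left(-7 + 56\right)}{-80 + \left(-7 + 56\right)} - 4364 = 2 \cdot 49 \frac{1}{-80 + 49} - 4364 = 2 \cdot 49 \frac{1}{-31} - 4364 = 2 \cdot 49 \left(- \frac{1}{31}\right) - 4364 = - \frac{98}{31} - 4364 = - \frac{135382}{31}$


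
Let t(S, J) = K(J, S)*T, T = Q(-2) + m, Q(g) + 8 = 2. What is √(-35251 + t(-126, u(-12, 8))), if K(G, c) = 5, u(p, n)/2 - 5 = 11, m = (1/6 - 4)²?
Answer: 19*I*√3511/6 ≈ 187.64*I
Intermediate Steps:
Q(g) = -6 (Q(g) = -8 + 2 = -6)
m = 529/36 (m = (⅙ - 4)² = (-23/6)² = 529/36 ≈ 14.694)
u(p, n) = 32 (u(p, n) = 10 + 2*11 = 10 + 22 = 32)
T = 313/36 (T = -6 + 529/36 = 313/36 ≈ 8.6944)
t(S, J) = 1565/36 (t(S, J) = 5*(313/36) = 1565/36)
√(-35251 + t(-126, u(-12, 8))) = √(-35251 + 1565/36) = √(-1267471/36) = 19*I*√3511/6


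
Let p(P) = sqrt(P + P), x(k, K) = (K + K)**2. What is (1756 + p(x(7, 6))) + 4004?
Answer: 5760 + 12*sqrt(2) ≈ 5777.0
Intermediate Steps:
x(k, K) = 4*K**2 (x(k, K) = (2*K)**2 = 4*K**2)
p(P) = sqrt(2)*sqrt(P) (p(P) = sqrt(2*P) = sqrt(2)*sqrt(P))
(1756 + p(x(7, 6))) + 4004 = (1756 + sqrt(2)*sqrt(4*6**2)) + 4004 = (1756 + sqrt(2)*sqrt(4*36)) + 4004 = (1756 + sqrt(2)*sqrt(144)) + 4004 = (1756 + sqrt(2)*12) + 4004 = (1756 + 12*sqrt(2)) + 4004 = 5760 + 12*sqrt(2)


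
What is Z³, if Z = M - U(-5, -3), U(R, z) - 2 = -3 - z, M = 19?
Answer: 4913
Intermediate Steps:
U(R, z) = -1 - z (U(R, z) = 2 + (-3 - z) = -1 - z)
Z = 17 (Z = 19 - (-1 - 1*(-3)) = 19 - (-1 + 3) = 19 - 1*2 = 19 - 2 = 17)
Z³ = 17³ = 4913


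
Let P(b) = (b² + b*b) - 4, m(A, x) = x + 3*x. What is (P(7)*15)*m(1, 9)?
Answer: 50760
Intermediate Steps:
m(A, x) = 4*x
P(b) = -4 + 2*b² (P(b) = (b² + b²) - 4 = 2*b² - 4 = -4 + 2*b²)
(P(7)*15)*m(1, 9) = ((-4 + 2*7²)*15)*(4*9) = ((-4 + 2*49)*15)*36 = ((-4 + 98)*15)*36 = (94*15)*36 = 1410*36 = 50760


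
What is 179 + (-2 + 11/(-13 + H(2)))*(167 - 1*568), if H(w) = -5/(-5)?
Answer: 16183/12 ≈ 1348.6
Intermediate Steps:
H(w) = 1 (H(w) = -5*(-⅕) = 1)
179 + (-2 + 11/(-13 + H(2)))*(167 - 1*568) = 179 + (-2 + 11/(-13 + 1))*(167 - 1*568) = 179 + (-2 + 11/(-12))*(167 - 568) = 179 + (-2 - 1/12*11)*(-401) = 179 + (-2 - 11/12)*(-401) = 179 - 35/12*(-401) = 179 + 14035/12 = 16183/12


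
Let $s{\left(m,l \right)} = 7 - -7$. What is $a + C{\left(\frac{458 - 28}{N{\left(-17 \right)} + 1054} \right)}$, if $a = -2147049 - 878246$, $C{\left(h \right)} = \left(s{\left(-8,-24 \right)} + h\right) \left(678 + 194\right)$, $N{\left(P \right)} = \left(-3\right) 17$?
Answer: $- \frac{3021751301}{1003} \approx -3.0127 \cdot 10^{6}$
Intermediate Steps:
$s{\left(m,l \right)} = 14$ ($s{\left(m,l \right)} = 7 + 7 = 14$)
$N{\left(P \right)} = -51$
$C{\left(h \right)} = 12208 + 872 h$ ($C{\left(h \right)} = \left(14 + h\right) \left(678 + 194\right) = \left(14 + h\right) 872 = 12208 + 872 h$)
$a = -3025295$
$a + C{\left(\frac{458 - 28}{N{\left(-17 \right)} + 1054} \right)} = -3025295 + \left(12208 + 872 \frac{458 - 28}{-51 + 1054}\right) = -3025295 + \left(12208 + 872 \cdot \frac{430}{1003}\right) = -3025295 + \left(12208 + \frac{374960}{1003}\right) = -3025295 + \frac{12619584}{1003} = - \frac{3021751301}{1003}$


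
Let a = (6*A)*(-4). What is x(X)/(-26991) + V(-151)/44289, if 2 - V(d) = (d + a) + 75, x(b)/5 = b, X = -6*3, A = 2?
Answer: 13028/2108297 ≈ 0.0061794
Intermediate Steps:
X = -18
a = -48 (a = (6*2)*(-4) = 12*(-4) = -48)
x(b) = 5*b
V(d) = -25 - d (V(d) = 2 - ((d - 48) + 75) = 2 - ((-48 + d) + 75) = 2 - (27 + d) = 2 + (-27 - d) = -25 - d)
x(X)/(-26991) + V(-151)/44289 = (5*(-18))/(-26991) + (-25 - 1*(-151))/44289 = -90*(-1/26991) + (-25 + 151)*(1/44289) = 10/2999 + 126*(1/44289) = 10/2999 + 2/703 = 13028/2108297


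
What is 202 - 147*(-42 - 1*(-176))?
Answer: -19496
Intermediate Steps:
202 - 147*(-42 - 1*(-176)) = 202 - 147*(-42 + 176) = 202 - 147*134 = 202 - 19698 = -19496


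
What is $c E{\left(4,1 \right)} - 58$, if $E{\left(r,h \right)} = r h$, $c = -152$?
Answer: $-666$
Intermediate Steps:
$E{\left(r,h \right)} = h r$
$c E{\left(4,1 \right)} - 58 = - 152 \cdot 1 \cdot 4 - 58 = \left(-152\right) 4 - 58 = -608 - 58 = -666$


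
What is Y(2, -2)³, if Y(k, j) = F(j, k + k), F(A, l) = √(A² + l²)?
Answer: 40*√5 ≈ 89.443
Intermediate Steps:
Y(k, j) = √(j² + 4*k²) (Y(k, j) = √(j² + (k + k)²) = √(j² + (2*k)²) = √(j² + 4*k²))
Y(2, -2)³ = (√((-2)² + 4*2²))³ = (√(4 + 4*4))³ = (√(4 + 16))³ = (√20)³ = (2*√5)³ = 40*√5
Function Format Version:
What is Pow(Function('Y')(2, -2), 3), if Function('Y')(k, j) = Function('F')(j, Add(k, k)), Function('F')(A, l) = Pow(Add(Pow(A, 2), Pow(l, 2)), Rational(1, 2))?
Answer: Mul(40, Pow(5, Rational(1, 2))) ≈ 89.443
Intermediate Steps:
Function('Y')(k, j) = Pow(Add(Pow(j, 2), Mul(4, Pow(k, 2))), Rational(1, 2)) (Function('Y')(k, j) = Pow(Add(Pow(j, 2), Pow(Add(k, k), 2)), Rational(1, 2)) = Pow(Add(Pow(j, 2), Pow(Mul(2, k), 2)), Rational(1, 2)) = Pow(Add(Pow(j, 2), Mul(4, Pow(k, 2))), Rational(1, 2)))
Pow(Function('Y')(2, -2), 3) = Pow(Pow(Add(Pow(-2, 2), Mul(4, Pow(2, 2))), Rational(1, 2)), 3) = Pow(Pow(Add(4, Mul(4, 4)), Rational(1, 2)), 3) = Pow(Pow(Add(4, 16), Rational(1, 2)), 3) = Pow(Pow(20, Rational(1, 2)), 3) = Pow(Mul(2, Pow(5, Rational(1, 2))), 3) = Mul(40, Pow(5, Rational(1, 2)))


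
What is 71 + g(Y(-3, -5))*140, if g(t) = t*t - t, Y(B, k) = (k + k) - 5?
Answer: 33671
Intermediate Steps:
Y(B, k) = -5 + 2*k (Y(B, k) = 2*k - 5 = -5 + 2*k)
g(t) = t² - t
71 + g(Y(-3, -5))*140 = 71 + ((-5 + 2*(-5))*(-1 + (-5 + 2*(-5))))*140 = 71 + ((-5 - 10)*(-1 + (-5 - 10)))*140 = 71 - 15*(-1 - 15)*140 = 71 - 15*(-16)*140 = 71 + 240*140 = 71 + 33600 = 33671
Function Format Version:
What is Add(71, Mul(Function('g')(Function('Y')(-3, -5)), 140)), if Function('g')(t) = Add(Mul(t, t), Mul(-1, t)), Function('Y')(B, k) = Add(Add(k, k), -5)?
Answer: 33671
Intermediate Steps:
Function('Y')(B, k) = Add(-5, Mul(2, k)) (Function('Y')(B, k) = Add(Mul(2, k), -5) = Add(-5, Mul(2, k)))
Function('g')(t) = Add(Pow(t, 2), Mul(-1, t))
Add(71, Mul(Function('g')(Function('Y')(-3, -5)), 140)) = Add(71, Mul(Mul(Add(-5, Mul(2, -5)), Add(-1, Add(-5, Mul(2, -5)))), 140)) = Add(71, Mul(Mul(Add(-5, -10), Add(-1, Add(-5, -10))), 140)) = Add(71, Mul(Mul(-15, Add(-1, -15)), 140)) = Add(71, Mul(Mul(-15, -16), 140)) = Add(71, Mul(240, 140)) = Add(71, 33600) = 33671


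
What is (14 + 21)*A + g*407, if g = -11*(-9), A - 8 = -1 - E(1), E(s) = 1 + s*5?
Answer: 40328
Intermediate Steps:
E(s) = 1 + 5*s
A = 1 (A = 8 + (-1 - (1 + 5*1)) = 8 + (-1 - (1 + 5)) = 8 + (-1 - 1*6) = 8 + (-1 - 6) = 8 - 7 = 1)
g = 99
(14 + 21)*A + g*407 = (14 + 21)*1 + 99*407 = 35*1 + 40293 = 35 + 40293 = 40328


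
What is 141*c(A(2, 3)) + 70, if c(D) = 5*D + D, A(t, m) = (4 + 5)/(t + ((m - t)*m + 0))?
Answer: 7964/5 ≈ 1592.8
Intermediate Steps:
A(t, m) = 9/(t + m*(m - t)) (A(t, m) = 9/(t + (m*(m - t) + 0)) = 9/(t + m*(m - t)))
c(D) = 6*D
141*c(A(2, 3)) + 70 = 141*(6*(9/(2 + 3² - 1*3*2))) + 70 = 141*(6*(9/(2 + 9 - 6))) + 70 = 141*(6*(9/5)) + 70 = 141*(54/5) + 70 = 7614/5 + 70 = 7964/5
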